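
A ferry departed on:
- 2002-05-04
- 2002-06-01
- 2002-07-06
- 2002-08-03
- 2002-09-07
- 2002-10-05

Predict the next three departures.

2002-11-02, 2002-12-07, 2003-01-04

These are Saturdays at 28- or 35-day spacing (28, 35, 28, 35, 28).
The pattern: 1st Saturday of the month.
1st Saturday of November 2002: 2002-11-02.
December 2002 — 1st Saturday is 2002-12-07.
1st Saturday of January 2003: 2003-01-04.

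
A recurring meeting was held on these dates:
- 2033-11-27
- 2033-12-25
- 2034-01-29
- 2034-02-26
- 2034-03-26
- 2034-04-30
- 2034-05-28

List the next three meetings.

2034-06-25, 2034-07-30, 2034-08-27

All Sundays; the gaps (28, 35, 28, 28, 35, 28) vary with month length.
This is the last Sunday of each month.
Last Sunday of June 2034: 2034-06-25.
Last Sunday of July 2034: 2034-07-30.
August 2034 ends with Sunday 2034-08-27.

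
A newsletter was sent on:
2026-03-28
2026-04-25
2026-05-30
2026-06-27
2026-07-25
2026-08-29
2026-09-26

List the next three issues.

2026-10-31, 2026-11-28, 2026-12-26

These are Saturdays with 28, 35, 28, 28, 35, 28-day gaps.
Each is the final Saturday of its month — 2026-05-30 is past the 28th, so '4th Saturday' doesn't fit.
October 2026 ends with Saturday 2026-10-31.
November 2026 ends with Saturday 2026-11-28.
December 2026 ends with Saturday 2026-12-26.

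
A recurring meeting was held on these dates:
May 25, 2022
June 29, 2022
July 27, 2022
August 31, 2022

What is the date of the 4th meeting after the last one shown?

December 28, 2022

Every date is a Wednesday; gaps 35, 28, 35 days.
Each is the last Wednesday of its month (at least one falls on the 29th or later, ruling out '4th Wednesday').
Last Wednesday of September 2022: September 28, 2022.
October 2022 ends with Wednesday October 26, 2022.
Last Wednesday of November 2022: November 30, 2022.
Last Wednesday of December 2022: December 28, 2022.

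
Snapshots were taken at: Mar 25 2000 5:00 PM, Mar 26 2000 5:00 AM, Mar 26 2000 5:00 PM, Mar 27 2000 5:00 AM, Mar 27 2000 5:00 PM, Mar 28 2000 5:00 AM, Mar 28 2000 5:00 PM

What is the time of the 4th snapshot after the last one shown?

Mar 30 2000 5:00 PM

The interval is a steady 12 hours (12, 12, 12, 12, 12, 12).
Mar 28 2000 5:00 PM + 12 h = Mar 29 2000 5:00 AM.
Mar 29 2000 5:00 AM + 12 h = Mar 29 2000 5:00 PM.
Mar 29 2000 5:00 PM + 12 h = Mar 30 2000 5:00 AM.
Mar 30 2000 5:00 AM + 12 h = Mar 30 2000 5:00 PM.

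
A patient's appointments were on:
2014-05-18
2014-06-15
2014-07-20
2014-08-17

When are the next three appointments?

Gaps: 28, 35, 28 days — a mix of 28 and 35. Every date is a Sunday.
Each is the 3rd Sunday of its month.
3rd Sunday of September 2014: 2014-09-21.
3rd Sunday of October 2014: 2014-10-19.
November 2014 — 3rd Sunday is 2014-11-16.

2014-09-21, 2014-10-19, 2014-11-16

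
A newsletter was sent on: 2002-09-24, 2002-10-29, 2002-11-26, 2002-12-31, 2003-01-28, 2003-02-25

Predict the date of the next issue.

2003-03-25

Every date is a Tuesday; gaps 35, 28, 35, 28, 28 days.
Each is the last Tuesday of its month (at least one falls on the 29th or later, ruling out '4th Tuesday').
Last Tuesday of March 2003: 2003-03-25.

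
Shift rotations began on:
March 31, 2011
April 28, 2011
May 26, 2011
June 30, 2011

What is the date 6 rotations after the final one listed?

December 29, 2011

All Thursdays; the gaps (28, 28, 35) vary with month length.
This is the last Thursday of each month.
Last Thursday of July 2011: July 28, 2011.
August 2011 ends with Thursday August 25, 2011.
Last Thursday of September 2011: September 29, 2011.
October 2011 ends with Thursday October 27, 2011.
November 2011 ends with Thursday November 24, 2011.
December 2011 ends with Thursday December 29, 2011.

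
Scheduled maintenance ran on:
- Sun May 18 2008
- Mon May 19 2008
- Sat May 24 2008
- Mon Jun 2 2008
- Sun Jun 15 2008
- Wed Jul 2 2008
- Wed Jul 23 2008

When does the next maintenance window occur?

Sun Aug 17 2008

Intervals are 1, 5, 9, 13, 17, 21 days — an arithmetic progression with common difference 4.
Next gap: 25 days. Wed Jul 23 2008 + 25 days = Sun Aug 17 2008.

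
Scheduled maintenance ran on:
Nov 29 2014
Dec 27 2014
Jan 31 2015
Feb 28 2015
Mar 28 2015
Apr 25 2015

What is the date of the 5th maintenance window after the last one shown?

Sep 26 2015

These are Saturdays with 28, 35, 28, 28, 28-day gaps.
Each is the final Saturday of its month — Nov 29 2014 is past the 28th, so '4th Saturday' doesn't fit.
Last Saturday of May 2015: May 30 2015.
Last Saturday of June 2015: Jun 27 2015.
July 2015 ends with Saturday Jul 25 2015.
Last Saturday of August 2015: Aug 29 2015.
Last Saturday of September 2015: Sep 26 2015.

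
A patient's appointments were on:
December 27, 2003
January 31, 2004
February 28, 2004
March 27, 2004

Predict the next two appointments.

April 24, 2004; May 29, 2004

Every date is a Saturday; gaps 35, 28, 28 days.
Each is the last Saturday of its month (at least one falls on the 29th or later, ruling out '4th Saturday').
Last Saturday of April 2004: April 24, 2004.
Last Saturday of May 2004: May 29, 2004.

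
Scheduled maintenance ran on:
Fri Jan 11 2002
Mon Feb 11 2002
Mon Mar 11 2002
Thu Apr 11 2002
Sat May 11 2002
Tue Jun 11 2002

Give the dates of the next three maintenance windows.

Thu Jul 11 2002, Sun Aug 11 2002, Wed Sep 11 2002

The day-of-month is always 11 (31, 28, 31, 30, 31 days between events).
So this recurs on the 11th of each month.
July 2002: Thu Jul 11 2002.
Next: August 2002 → Sun Aug 11 2002.
September 2002: Wed Sep 11 2002.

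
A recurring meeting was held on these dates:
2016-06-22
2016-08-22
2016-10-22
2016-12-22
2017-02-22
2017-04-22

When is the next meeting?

2017-06-22

Each date is the 22nd; the gaps (61, 61, 61, 62, 59) track the month lengths.
The rule is the 22nd of every 2 months.
Next: June 2017 → 2017-06-22.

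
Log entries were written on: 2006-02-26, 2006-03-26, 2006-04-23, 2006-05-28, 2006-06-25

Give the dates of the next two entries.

Gaps: 28, 28, 35, 28 days — a mix of 28 and 35. Every date is a Sunday.
Each is the 4th Sunday of its month.
4th Sunday of July 2006: 2006-07-23.
August 2006 — 4th Sunday is 2006-08-27.

2006-07-23, 2006-08-27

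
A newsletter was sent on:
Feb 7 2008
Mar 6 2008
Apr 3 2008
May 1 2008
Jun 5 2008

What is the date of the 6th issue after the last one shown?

These are Thursdays at 28- or 35-day spacing (28, 28, 28, 35).
The pattern: 1st Thursday of the month.
1st Thursday of July 2008: Jul 3 2008.
1st Thursday of August 2008: Aug 7 2008.
1st Thursday of September 2008: Sep 4 2008.
October 2008 — 1st Thursday is Oct 2 2008.
November 2008 — 1st Thursday is Nov 6 2008.
1st Thursday of December 2008: Dec 4 2008.

Dec 4 2008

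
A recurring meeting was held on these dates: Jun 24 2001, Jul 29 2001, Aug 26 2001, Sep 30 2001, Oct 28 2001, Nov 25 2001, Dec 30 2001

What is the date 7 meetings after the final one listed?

All Sundays; the gaps (35, 28, 35, 28, 28, 35) vary with month length.
This is the last Sunday of each month.
January 2002 ends with Sunday Jan 27 2002.
February 2002 ends with Sunday Feb 24 2002.
Last Sunday of March 2002: Mar 31 2002.
Last Sunday of April 2002: Apr 28 2002.
Last Sunday of May 2002: May 26 2002.
June 2002 ends with Sunday Jun 30 2002.
July 2002 ends with Sunday Jul 28 2002.

Jul 28 2002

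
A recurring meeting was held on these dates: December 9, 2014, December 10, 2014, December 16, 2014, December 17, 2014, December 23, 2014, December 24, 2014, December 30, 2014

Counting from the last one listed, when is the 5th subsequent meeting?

January 14, 2015

Every event lands on a Tuesday or Wednesday (gaps cycle 1, 6, 1, 6, 1, 6).
So the schedule is: every Tuesday and Wednesday.
The following Wednesday is December 31, 2014.
Next Tuesday: January 6, 2015.
Next Wednesday: January 7, 2015.
The following Tuesday is January 13, 2015.
The following Wednesday is January 14, 2015.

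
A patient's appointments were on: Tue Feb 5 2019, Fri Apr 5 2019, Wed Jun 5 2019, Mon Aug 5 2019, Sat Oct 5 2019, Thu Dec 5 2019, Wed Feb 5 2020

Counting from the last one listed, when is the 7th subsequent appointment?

Mon Apr 5 2021

The day-of-month is always 5 (59, 61, 61, 61, 61, 62 days between events).
So this recurs on the 5th of every 2 months.
Next: April 2020 → Sun Apr 5 2020.
June 2020: Fri Jun 5 2020.
Next: August 2020 → Wed Aug 5 2020.
October 2020: Mon Oct 5 2020.
Next: December 2020 → Sat Dec 5 2020.
February 2021: Fri Feb 5 2021.
April 2021: Mon Apr 5 2021.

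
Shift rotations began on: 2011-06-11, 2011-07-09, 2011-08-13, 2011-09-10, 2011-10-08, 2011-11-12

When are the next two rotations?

All dates are Saturdays, 28, 35, 28, 28, 35 days apart.
Specifically, the 2nd Saturday of each month.
2nd Saturday of December 2011: 2011-12-10.
January 2012 — 2nd Saturday is 2012-01-14.

2011-12-10, 2012-01-14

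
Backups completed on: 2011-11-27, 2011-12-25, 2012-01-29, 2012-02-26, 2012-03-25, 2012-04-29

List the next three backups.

2012-05-27, 2012-06-24, 2012-07-29

Every date is a Sunday; gaps 28, 35, 28, 28, 35 days.
Each is the last Sunday of its month (at least one falls on the 29th or later, ruling out '4th Sunday').
May 2012 ends with Sunday 2012-05-27.
Last Sunday of June 2012: 2012-06-24.
July 2012 ends with Sunday 2012-07-29.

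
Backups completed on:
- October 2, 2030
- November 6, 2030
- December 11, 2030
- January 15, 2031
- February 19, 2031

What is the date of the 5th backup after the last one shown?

August 13, 2031

The spacing is 35, 35, 35, 35 days — always 35 days.
February 19, 2031 + 35 days = March 26, 2031.
March 26, 2031 + 35 days = April 30, 2031.
April 30, 2031 + 35 days = June 4, 2031.
June 4, 2031 + 35 days = July 9, 2031.
July 9, 2031 + 35 days = August 13, 2031.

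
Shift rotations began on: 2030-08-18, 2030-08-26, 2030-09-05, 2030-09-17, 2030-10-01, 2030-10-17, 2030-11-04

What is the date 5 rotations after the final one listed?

2031-03-04

Intervals are 8, 10, 12, 14, 16, 18 days — an arithmetic progression with common difference 2.
Next gap: 20 days. 2030-11-04 + 20 days = 2030-11-24.
Next gap: 22 days. 2030-11-24 + 22 days = 2030-12-16.
Next gap: 24 days. 2030-12-16 + 24 days = 2031-01-09.
Next gap: 26 days. 2031-01-09 + 26 days = 2031-02-04.
Next gap: 28 days. 2031-02-04 + 28 days = 2031-03-04.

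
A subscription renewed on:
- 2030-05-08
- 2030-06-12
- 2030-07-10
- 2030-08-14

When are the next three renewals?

Gaps: 35, 28, 35 days — a mix of 28 and 35. Every date is a Wednesday.
Each is the 2nd Wednesday of its month.
2nd Wednesday of September 2030: 2030-09-11.
October 2030 — 2nd Wednesday is 2030-10-09.
November 2030 — 2nd Wednesday is 2030-11-13.

2030-09-11, 2030-10-09, 2030-11-13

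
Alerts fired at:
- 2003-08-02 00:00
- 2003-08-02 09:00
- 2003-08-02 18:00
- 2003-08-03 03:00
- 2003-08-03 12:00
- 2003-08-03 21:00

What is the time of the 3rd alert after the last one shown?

Gaps: 9, 9, 9, 9, 9 hours — each event is 9 hours after the previous one.
2003-08-03 21:00 + 9 h = 2003-08-04 06:00.
2003-08-04 06:00 + 9 h = 2003-08-04 15:00.
2003-08-04 15:00 + 9 h = 2003-08-05 00:00.

2003-08-05 00:00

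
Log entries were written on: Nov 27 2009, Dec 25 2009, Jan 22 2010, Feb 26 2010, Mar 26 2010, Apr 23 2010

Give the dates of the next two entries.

These are Fridays at 28- or 35-day spacing (28, 28, 35, 28, 28).
The pattern: 4th Friday of the month.
May 2010 — 4th Friday is May 28 2010.
June 2010 — 4th Friday is Jun 25 2010.

May 28 2010, Jun 25 2010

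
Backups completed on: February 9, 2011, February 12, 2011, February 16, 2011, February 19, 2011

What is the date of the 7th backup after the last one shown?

Gaps: 3, 4, 3 days — not constant, but cyclic with period 2.
The events fall on every Wednesday and Saturday.
The following Wednesday is February 23, 2011.
The following Saturday is February 26, 2011.
The following Wednesday is March 2, 2011.
The following Saturday is March 5, 2011.
Next Wednesday: March 9, 2011.
Next Saturday: March 12, 2011.
The following Wednesday is March 16, 2011.

March 16, 2011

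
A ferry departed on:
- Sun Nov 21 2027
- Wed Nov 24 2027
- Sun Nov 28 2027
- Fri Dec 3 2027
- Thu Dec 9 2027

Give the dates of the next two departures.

Thu Dec 16 2027, Fri Dec 24 2027

Intervals are 3, 4, 5, 6 days — an arithmetic progression with common difference 1.
Next gap: 7 days. Thu Dec 9 2027 + 7 days = Thu Dec 16 2027.
Next gap: 8 days. Thu Dec 16 2027 + 8 days = Fri Dec 24 2027.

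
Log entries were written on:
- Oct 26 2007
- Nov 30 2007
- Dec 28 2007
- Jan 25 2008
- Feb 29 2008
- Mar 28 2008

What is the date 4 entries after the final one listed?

Jul 25 2008

All Fridays; the gaps (35, 28, 28, 35, 28) vary with month length.
This is the last Friday of each month.
Last Friday of April 2008: Apr 25 2008.
Last Friday of May 2008: May 30 2008.
June 2008 ends with Friday Jun 27 2008.
Last Friday of July 2008: Jul 25 2008.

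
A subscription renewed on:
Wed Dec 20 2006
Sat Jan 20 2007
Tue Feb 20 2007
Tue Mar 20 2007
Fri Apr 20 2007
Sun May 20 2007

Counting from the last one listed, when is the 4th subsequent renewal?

Thu Sep 20 2007

Gaps: 31, 31, 28, 31, 30 days — not constant. Every event is on the 20th of the month.
Pattern: the 20th of each month.
Next: June 2007 → Wed Jun 20 2007.
Next: July 2007 → Fri Jul 20 2007.
Next: August 2007 → Mon Aug 20 2007.
Next: September 2007 → Thu Sep 20 2007.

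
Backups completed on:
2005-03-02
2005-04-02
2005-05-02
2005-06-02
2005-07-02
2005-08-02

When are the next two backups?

The day-of-month is always 2 (31, 30, 31, 30, 31 days between events).
So this recurs on the 2nd of each month.
September 2005: 2005-09-02.
October 2005: 2005-10-02.

2005-09-02, 2005-10-02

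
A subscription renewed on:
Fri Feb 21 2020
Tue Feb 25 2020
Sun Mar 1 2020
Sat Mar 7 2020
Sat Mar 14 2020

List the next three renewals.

Intervals are 4, 5, 6, 7 days — an arithmetic progression with common difference 1.
Next gap: 8 days. Sat Mar 14 2020 + 8 days = Sun Mar 22 2020.
Next gap: 9 days. Sun Mar 22 2020 + 9 days = Tue Mar 31 2020.
Next gap: 10 days. Tue Mar 31 2020 + 10 days = Fri Apr 10 2020.

Sun Mar 22 2020, Tue Mar 31 2020, Fri Apr 10 2020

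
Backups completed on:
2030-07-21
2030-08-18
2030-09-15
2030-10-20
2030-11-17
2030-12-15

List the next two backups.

Gaps: 28, 28, 35, 28, 28 days — a mix of 28 and 35. Every date is a Sunday.
Each is the 3rd Sunday of its month.
3rd Sunday of January 2031: 2031-01-19.
3rd Sunday of February 2031: 2031-02-16.

2031-01-19, 2031-02-16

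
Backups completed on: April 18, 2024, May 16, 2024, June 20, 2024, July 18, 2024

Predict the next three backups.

August 15, 2024; September 19, 2024; October 17, 2024

These are Thursdays at 28- or 35-day spacing (28, 35, 28).
The pattern: 3rd Thursday of the month.
August 2024 — 3rd Thursday is August 15, 2024.
3rd Thursday of September 2024: September 19, 2024.
October 2024 — 3rd Thursday is October 17, 2024.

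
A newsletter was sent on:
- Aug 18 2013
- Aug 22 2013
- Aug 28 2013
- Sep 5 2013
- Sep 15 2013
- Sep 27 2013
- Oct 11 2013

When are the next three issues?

Intervals are 4, 6, 8, 10, 12, 14 days — an arithmetic progression with common difference 2.
Next gap: 16 days. Oct 11 2013 + 16 days = Oct 27 2013.
Next gap: 18 days. Oct 27 2013 + 18 days = Nov 14 2013.
Next gap: 20 days. Nov 14 2013 + 20 days = Dec 4 2013.

Oct 27 2013, Nov 14 2013, Dec 4 2013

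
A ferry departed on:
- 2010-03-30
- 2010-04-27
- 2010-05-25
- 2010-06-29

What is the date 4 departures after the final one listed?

2010-10-26

All Tuesdays; the gaps (28, 28, 35) vary with month length.
This is the last Tuesday of each month.
Last Tuesday of July 2010: 2010-07-27.
August 2010 ends with Tuesday 2010-08-31.
September 2010 ends with Tuesday 2010-09-28.
October 2010 ends with Tuesday 2010-10-26.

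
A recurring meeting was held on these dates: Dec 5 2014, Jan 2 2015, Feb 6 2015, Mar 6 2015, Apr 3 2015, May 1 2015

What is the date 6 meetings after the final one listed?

Nov 6 2015

All dates are Fridays, 28, 35, 28, 28, 28 days apart.
Specifically, the 1st Friday of each month.
1st Friday of June 2015: Jun 5 2015.
July 2015 — 1st Friday is Jul 3 2015.
1st Friday of August 2015: Aug 7 2015.
1st Friday of September 2015: Sep 4 2015.
October 2015 — 1st Friday is Oct 2 2015.
1st Friday of November 2015: Nov 6 2015.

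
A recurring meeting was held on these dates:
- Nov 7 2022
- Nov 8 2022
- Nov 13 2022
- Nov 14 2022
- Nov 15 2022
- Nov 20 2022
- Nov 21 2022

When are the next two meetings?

Nov 22 2022, Nov 27 2022

Gaps: 1, 5, 1, 1, 5, 1 days — not constant, but cyclic with period 3.
The events fall on every Monday, Tuesday and Sunday.
The following Tuesday is Nov 22 2022.
The following Sunday is Nov 27 2022.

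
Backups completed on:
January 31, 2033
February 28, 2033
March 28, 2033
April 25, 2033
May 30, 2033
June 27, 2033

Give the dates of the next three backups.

July 25, 2033; August 29, 2033; September 26, 2033

Every date is a Monday; gaps 28, 28, 28, 35, 28 days.
Each is the last Monday of its month (at least one falls on the 29th or later, ruling out '4th Monday').
Last Monday of July 2033: July 25, 2033.
Last Monday of August 2033: August 29, 2033.
September 2033 ends with Monday September 26, 2033.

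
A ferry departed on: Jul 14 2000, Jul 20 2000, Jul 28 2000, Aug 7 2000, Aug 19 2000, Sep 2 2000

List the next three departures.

Intervals are 6, 8, 10, 12, 14 days — an arithmetic progression with common difference 2.
Next gap: 16 days. Sep 2 2000 + 16 days = Sep 18 2000.
Next gap: 18 days. Sep 18 2000 + 18 days = Oct 6 2000.
Next gap: 20 days. Oct 6 2000 + 20 days = Oct 26 2000.

Sep 18 2000, Oct 6 2000, Oct 26 2000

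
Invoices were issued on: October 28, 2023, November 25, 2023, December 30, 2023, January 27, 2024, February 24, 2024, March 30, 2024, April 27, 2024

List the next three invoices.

These are Saturdays with 28, 35, 28, 28, 35, 28-day gaps.
Each is the final Saturday of its month — December 30, 2023 is past the 28th, so '4th Saturday' doesn't fit.
May 2024 ends with Saturday May 25, 2024.
June 2024 ends with Saturday June 29, 2024.
Last Saturday of July 2024: July 27, 2024.

May 25, 2024; June 29, 2024; July 27, 2024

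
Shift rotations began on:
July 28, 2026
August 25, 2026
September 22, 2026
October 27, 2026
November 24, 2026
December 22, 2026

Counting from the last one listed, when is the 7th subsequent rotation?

All dates are Tuesdays, 28, 28, 35, 28, 28 days apart.
Specifically, the 4th Tuesday of each month.
4th Tuesday of January 2027: January 26, 2027.
4th Tuesday of February 2027: February 23, 2027.
March 2027 — 4th Tuesday is March 23, 2027.
April 2027 — 4th Tuesday is April 27, 2027.
May 2027 — 4th Tuesday is May 25, 2027.
June 2027 — 4th Tuesday is June 22, 2027.
4th Tuesday of July 2027: July 27, 2027.

July 27, 2027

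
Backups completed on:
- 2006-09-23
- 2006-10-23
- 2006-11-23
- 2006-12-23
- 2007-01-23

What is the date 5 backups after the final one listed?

The day-of-month is always 23 (30, 31, 30, 31 days between events).
So this recurs on the 23rd of each month.
February 2007: 2007-02-23.
Next: March 2007 → 2007-03-23.
April 2007: 2007-04-23.
Next: May 2007 → 2007-05-23.
June 2007: 2007-06-23.

2007-06-23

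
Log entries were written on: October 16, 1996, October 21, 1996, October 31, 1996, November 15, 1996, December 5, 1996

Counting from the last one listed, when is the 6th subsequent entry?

July 18, 1997

Intervals are 5, 10, 15, 20 days — an arithmetic progression with common difference 5.
Next gap: 25 days. December 5, 1996 + 25 days = December 30, 1996.
Next gap: 30 days. December 30, 1996 + 30 days = January 29, 1997.
Next gap: 35 days. January 29, 1997 + 35 days = March 5, 1997.
Next gap: 40 days. March 5, 1997 + 40 days = April 14, 1997.
Next gap: 45 days. April 14, 1997 + 45 days = May 29, 1997.
Next gap: 50 days. May 29, 1997 + 50 days = July 18, 1997.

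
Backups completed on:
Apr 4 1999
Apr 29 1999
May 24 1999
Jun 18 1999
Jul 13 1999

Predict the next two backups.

Aug 7 1999, Sep 1 1999

The spacing is 25, 25, 25, 25 days — always 25 days.
Jul 13 1999 + 25 days = Aug 7 1999.
Aug 7 1999 + 25 days = Sep 1 1999.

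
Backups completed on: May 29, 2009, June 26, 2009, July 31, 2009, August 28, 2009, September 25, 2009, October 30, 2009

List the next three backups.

November 27, 2009; December 25, 2009; January 29, 2010

These are Fridays with 28, 35, 28, 28, 35-day gaps.
Each is the final Friday of its month — May 29, 2009 is past the 28th, so '4th Friday' doesn't fit.
Last Friday of November 2009: November 27, 2009.
Last Friday of December 2009: December 25, 2009.
January 2010 ends with Friday January 29, 2010.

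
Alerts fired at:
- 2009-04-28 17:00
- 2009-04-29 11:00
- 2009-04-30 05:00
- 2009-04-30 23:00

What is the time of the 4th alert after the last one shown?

2009-05-03 23:00

The interval is a steady 18 hours (18, 18, 18).
2009-04-30 23:00 + 18 h = 2009-05-01 17:00.
2009-05-01 17:00 + 18 h = 2009-05-02 11:00.
2009-05-02 11:00 + 18 h = 2009-05-03 05:00.
2009-05-03 05:00 + 18 h = 2009-05-03 23:00.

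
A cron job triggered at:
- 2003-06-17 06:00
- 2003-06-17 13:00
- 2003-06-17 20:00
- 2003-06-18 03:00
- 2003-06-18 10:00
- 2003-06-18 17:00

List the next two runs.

The interval is a steady 7 hours (7, 7, 7, 7, 7).
2003-06-18 17:00 + 7 h = 2003-06-19 00:00.
2003-06-19 00:00 + 7 h = 2003-06-19 07:00.

2003-06-19 00:00, 2003-06-19 07:00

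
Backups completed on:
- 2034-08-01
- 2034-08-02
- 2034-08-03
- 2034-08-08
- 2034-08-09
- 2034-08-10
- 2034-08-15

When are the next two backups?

2034-08-16, 2034-08-17

The gap pattern 1, 1, 5, 1, 1, 5 repeats every 3 events.
These are the Tuesdays, Wednesdays and Thursdays of each week.
The following Wednesday is 2034-08-16.
Next Thursday: 2034-08-17.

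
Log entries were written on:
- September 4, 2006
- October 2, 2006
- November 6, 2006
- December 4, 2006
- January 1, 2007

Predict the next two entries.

These are Mondays at 28- or 35-day spacing (28, 35, 28, 28).
The pattern: 1st Monday of the month.
1st Monday of February 2007: February 5, 2007.
March 2007 — 1st Monday is March 5, 2007.

February 5, 2007; March 5, 2007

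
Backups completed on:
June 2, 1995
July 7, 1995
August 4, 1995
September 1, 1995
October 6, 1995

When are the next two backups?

These are Fridays at 28- or 35-day spacing (35, 28, 28, 35).
The pattern: 1st Friday of the month.
November 1995 — 1st Friday is November 3, 1995.
December 1995 — 1st Friday is December 1, 1995.

November 3, 1995; December 1, 1995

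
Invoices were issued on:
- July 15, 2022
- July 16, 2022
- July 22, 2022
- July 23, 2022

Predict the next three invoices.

Every event lands on a Friday or Saturday (gaps cycle 1, 6, 1).
So the schedule is: every Friday and Saturday.
The following Friday is July 29, 2022.
Next Saturday: July 30, 2022.
The following Friday is August 5, 2022.

July 29, 2022; July 30, 2022; August 5, 2022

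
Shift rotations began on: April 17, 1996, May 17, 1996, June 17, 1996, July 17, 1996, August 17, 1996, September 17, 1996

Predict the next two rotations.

Each date is the 17th; the gaps (30, 31, 30, 31, 31) track the month lengths.
The rule is the 17th of each month.
Next: October 1996 → October 17, 1996.
Next: November 1996 → November 17, 1996.

October 17, 1996; November 17, 1996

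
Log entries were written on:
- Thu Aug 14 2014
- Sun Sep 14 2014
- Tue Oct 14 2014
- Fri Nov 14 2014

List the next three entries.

Each date is the 14th; the gaps (31, 30, 31) track the month lengths.
The rule is the 14th of each month.
Next: December 2014 → Sun Dec 14 2014.
January 2015: Wed Jan 14 2015.
Next: February 2015 → Sat Feb 14 2015.

Sun Dec 14 2014, Wed Jan 14 2015, Sat Feb 14 2015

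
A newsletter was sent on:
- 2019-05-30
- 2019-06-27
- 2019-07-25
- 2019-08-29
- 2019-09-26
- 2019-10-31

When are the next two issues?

All Thursdays; the gaps (28, 28, 35, 28, 35) vary with month length.
This is the last Thursday of each month.
November 2019 ends with Thursday 2019-11-28.
December 2019 ends with Thursday 2019-12-26.

2019-11-28, 2019-12-26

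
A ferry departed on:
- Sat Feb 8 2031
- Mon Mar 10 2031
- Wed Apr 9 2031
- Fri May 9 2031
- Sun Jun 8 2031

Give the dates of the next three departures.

Tue Jul 8 2031, Thu Aug 7 2031, Sat Sep 6 2031

The spacing is 30, 30, 30, 30 days — always 30 days.
Sun Jun 8 2031 + 30 days = Tue Jul 8 2031.
Tue Jul 8 2031 + 30 days = Thu Aug 7 2031.
Thu Aug 7 2031 + 30 days = Sat Sep 6 2031.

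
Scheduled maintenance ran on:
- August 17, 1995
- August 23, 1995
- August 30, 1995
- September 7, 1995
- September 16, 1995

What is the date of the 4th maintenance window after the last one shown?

Intervals are 6, 7, 8, 9 days — an arithmetic progression with common difference 1.
Next gap: 10 days. September 16, 1995 + 10 days = September 26, 1995.
Next gap: 11 days. September 26, 1995 + 11 days = October 7, 1995.
Next gap: 12 days. October 7, 1995 + 12 days = October 19, 1995.
Next gap: 13 days. October 19, 1995 + 13 days = November 1, 1995.

November 1, 1995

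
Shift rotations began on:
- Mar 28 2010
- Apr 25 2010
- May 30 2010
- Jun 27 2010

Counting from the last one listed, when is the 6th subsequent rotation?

These are Sundays with 28, 35, 28-day gaps.
Each is the final Sunday of its month — May 30 2010 is past the 28th, so '4th Sunday' doesn't fit.
July 2010 ends with Sunday Jul 25 2010.
Last Sunday of August 2010: Aug 29 2010.
Last Sunday of September 2010: Sep 26 2010.
October 2010 ends with Sunday Oct 31 2010.
Last Sunday of November 2010: Nov 28 2010.
Last Sunday of December 2010: Dec 26 2010.

Dec 26 2010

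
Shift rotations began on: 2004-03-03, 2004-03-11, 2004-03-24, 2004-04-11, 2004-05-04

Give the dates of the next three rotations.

The spacing grows by 5 each time: 8, 13, 18, 23 days.
Next gap: 28 days. 2004-05-04 + 28 days = 2004-06-01.
Next gap: 33 days. 2004-06-01 + 33 days = 2004-07-04.
Next gap: 38 days. 2004-07-04 + 38 days = 2004-08-11.

2004-06-01, 2004-07-04, 2004-08-11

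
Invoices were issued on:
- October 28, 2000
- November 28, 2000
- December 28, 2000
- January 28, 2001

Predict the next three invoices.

February 28, 2001; March 28, 2001; April 28, 2001

The day-of-month is always 28 (31, 30, 31 days between events).
So this recurs on the 28th of each month.
February 2001: February 28, 2001.
Next: March 2001 → March 28, 2001.
Next: April 2001 → April 28, 2001.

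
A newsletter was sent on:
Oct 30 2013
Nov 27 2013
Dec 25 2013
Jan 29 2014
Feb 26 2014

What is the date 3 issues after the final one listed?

All Wednesdays; the gaps (28, 28, 35, 28) vary with month length.
This is the last Wednesday of each month.
Last Wednesday of March 2014: Mar 26 2014.
April 2014 ends with Wednesday Apr 30 2014.
May 2014 ends with Wednesday May 28 2014.

May 28 2014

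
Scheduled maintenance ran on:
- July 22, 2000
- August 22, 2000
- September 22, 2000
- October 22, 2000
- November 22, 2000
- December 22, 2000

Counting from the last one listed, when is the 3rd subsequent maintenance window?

The day-of-month is always 22 (31, 31, 30, 31, 30 days between events).
So this recurs on the 22nd of each month.
Next: January 2001 → January 22, 2001.
Next: February 2001 → February 22, 2001.
March 2001: March 22, 2001.

March 22, 2001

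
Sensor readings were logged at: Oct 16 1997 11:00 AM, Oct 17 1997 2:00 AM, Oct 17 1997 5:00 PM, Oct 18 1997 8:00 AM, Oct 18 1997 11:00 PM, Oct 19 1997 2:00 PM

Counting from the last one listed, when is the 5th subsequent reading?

The interval is a steady 15 hours (15, 15, 15, 15, 15).
Oct 19 1997 2:00 PM + 15 h = Oct 20 1997 5:00 AM.
Oct 20 1997 5:00 AM + 15 h = Oct 20 1997 8:00 PM.
Oct 20 1997 8:00 PM + 15 h = Oct 21 1997 11:00 AM.
Oct 21 1997 11:00 AM + 15 h = Oct 22 1997 2:00 AM.
Oct 22 1997 2:00 AM + 15 h = Oct 22 1997 5:00 PM.

Oct 22 1997 5:00 PM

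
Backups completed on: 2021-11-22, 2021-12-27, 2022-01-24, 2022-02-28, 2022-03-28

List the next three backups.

2022-04-25, 2022-05-23, 2022-06-27

All dates are Mondays, 35, 28, 35, 28 days apart.
Specifically, the 4th Monday of each month.
April 2022 — 4th Monday is 2022-04-25.
4th Monday of May 2022: 2022-05-23.
4th Monday of June 2022: 2022-06-27.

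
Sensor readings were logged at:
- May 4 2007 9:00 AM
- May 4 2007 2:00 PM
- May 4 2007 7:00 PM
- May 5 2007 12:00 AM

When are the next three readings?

May 5 2007 5:00 AM, May 5 2007 10:00 AM, May 5 2007 3:00 PM

The interval is a steady 5 hours (5, 5, 5).
May 5 2007 12:00 AM + 5 h = May 5 2007 5:00 AM.
May 5 2007 5:00 AM + 5 h = May 5 2007 10:00 AM.
May 5 2007 10:00 AM + 5 h = May 5 2007 3:00 PM.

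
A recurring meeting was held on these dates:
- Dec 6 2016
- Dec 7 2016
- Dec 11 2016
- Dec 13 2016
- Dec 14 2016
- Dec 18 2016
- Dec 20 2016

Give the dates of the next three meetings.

Every event lands on a Tuesday or Wednesday or Sunday (gaps cycle 1, 4, 2, 1, 4, 2).
So the schedule is: every Tuesday, Wednesday and Sunday.
Next Wednesday: Dec 21 2016.
The following Sunday is Dec 25 2016.
Next Tuesday: Dec 27 2016.

Dec 21 2016, Dec 25 2016, Dec 27 2016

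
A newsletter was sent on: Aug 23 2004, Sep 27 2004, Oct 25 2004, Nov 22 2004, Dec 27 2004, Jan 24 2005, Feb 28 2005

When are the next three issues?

Mar 28 2005, Apr 25 2005, May 23 2005

Gaps: 35, 28, 28, 35, 28, 35 days — a mix of 28 and 35. Every date is a Monday.
Each is the 4th Monday of its month.
March 2005 — 4th Monday is Mar 28 2005.
April 2005 — 4th Monday is Apr 25 2005.
May 2005 — 4th Monday is May 23 2005.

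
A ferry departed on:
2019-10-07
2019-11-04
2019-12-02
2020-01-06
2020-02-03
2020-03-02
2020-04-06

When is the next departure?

2020-05-04

These are Mondays at 28- or 35-day spacing (28, 28, 35, 28, 28, 35).
The pattern: 1st Monday of the month.
May 2020 — 1st Monday is 2020-05-04.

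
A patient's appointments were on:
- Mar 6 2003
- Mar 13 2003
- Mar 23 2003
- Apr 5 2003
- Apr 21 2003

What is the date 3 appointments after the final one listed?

Gaps: 7, 10, 13, 16 days — each gap is 3 larger than the previous one.
Next gap: 19 days. Apr 21 2003 + 19 days = May 10 2003.
Next gap: 22 days. May 10 2003 + 22 days = Jun 1 2003.
Next gap: 25 days. Jun 1 2003 + 25 days = Jun 26 2003.

Jun 26 2003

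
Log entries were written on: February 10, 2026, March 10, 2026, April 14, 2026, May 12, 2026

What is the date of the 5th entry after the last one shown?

All dates are Tuesdays, 28, 35, 28 days apart.
Specifically, the 2nd Tuesday of each month.
2nd Tuesday of June 2026: June 9, 2026.
2nd Tuesday of July 2026: July 14, 2026.
August 2026 — 2nd Tuesday is August 11, 2026.
September 2026 — 2nd Tuesday is September 8, 2026.
October 2026 — 2nd Tuesday is October 13, 2026.

October 13, 2026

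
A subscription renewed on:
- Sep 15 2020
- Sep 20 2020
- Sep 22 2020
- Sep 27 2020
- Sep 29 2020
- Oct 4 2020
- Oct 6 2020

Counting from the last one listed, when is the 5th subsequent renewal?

Every event lands on a Tuesday or Sunday (gaps cycle 5, 2, 5, 2, 5, 2).
So the schedule is: every Tuesday and Sunday.
The following Sunday is Oct 11 2020.
Next Tuesday: Oct 13 2020.
Next Sunday: Oct 18 2020.
The following Tuesday is Oct 20 2020.
Next Sunday: Oct 25 2020.

Oct 25 2020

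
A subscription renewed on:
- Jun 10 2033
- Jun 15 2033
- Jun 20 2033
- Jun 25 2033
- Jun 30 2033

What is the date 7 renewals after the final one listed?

Aug 4 2033

The spacing is 5, 5, 5, 5 days — always 5 days.
Jun 30 2033 + 5 days = Jul 5 2033.
Jul 5 2033 + 5 days = Jul 10 2033.
Jul 10 2033 + 5 days = Jul 15 2033.
Jul 15 2033 + 5 days = Jul 20 2033.
Jul 20 2033 + 5 days = Jul 25 2033.
Jul 25 2033 + 5 days = Jul 30 2033.
Jul 30 2033 + 5 days = Aug 4 2033.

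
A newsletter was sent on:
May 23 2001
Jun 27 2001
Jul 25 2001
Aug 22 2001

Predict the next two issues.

Sep 26 2001, Oct 24 2001

All dates are Wednesdays, 35, 28, 28 days apart.
Specifically, the 4th Wednesday of each month.
4th Wednesday of September 2001: Sep 26 2001.
October 2001 — 4th Wednesday is Oct 24 2001.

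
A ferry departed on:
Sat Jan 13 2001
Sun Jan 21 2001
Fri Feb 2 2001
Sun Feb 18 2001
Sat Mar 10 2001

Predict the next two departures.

Tue Apr 3 2001, Tue May 1 2001

The spacing grows by 4 each time: 8, 12, 16, 20 days.
Next gap: 24 days. Sat Mar 10 2001 + 24 days = Tue Apr 3 2001.
Next gap: 28 days. Tue Apr 3 2001 + 28 days = Tue May 1 2001.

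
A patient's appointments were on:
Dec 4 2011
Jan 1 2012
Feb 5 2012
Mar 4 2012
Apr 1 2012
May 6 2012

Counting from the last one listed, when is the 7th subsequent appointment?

Dec 2 2012

All dates are Sundays, 28, 35, 28, 28, 35 days apart.
Specifically, the 1st Sunday of each month.
June 2012 — 1st Sunday is Jun 3 2012.
July 2012 — 1st Sunday is Jul 1 2012.
1st Sunday of August 2012: Aug 5 2012.
September 2012 — 1st Sunday is Sep 2 2012.
October 2012 — 1st Sunday is Oct 7 2012.
1st Sunday of November 2012: Nov 4 2012.
1st Sunday of December 2012: Dec 2 2012.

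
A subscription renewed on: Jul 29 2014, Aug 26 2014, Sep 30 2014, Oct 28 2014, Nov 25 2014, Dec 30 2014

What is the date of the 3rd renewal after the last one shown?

These are Tuesdays with 28, 35, 28, 28, 35-day gaps.
Each is the final Tuesday of its month — Jul 29 2014 is past the 28th, so '4th Tuesday' doesn't fit.
Last Tuesday of January 2015: Jan 27 2015.
February 2015 ends with Tuesday Feb 24 2015.
Last Tuesday of March 2015: Mar 31 2015.

Mar 31 2015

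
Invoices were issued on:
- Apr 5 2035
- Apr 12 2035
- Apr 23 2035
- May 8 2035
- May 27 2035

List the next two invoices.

Jun 19 2035, Jul 16 2035

Gaps: 7, 11, 15, 19 days — each gap is 4 larger than the previous one.
Next gap: 23 days. May 27 2035 + 23 days = Jun 19 2035.
Next gap: 27 days. Jun 19 2035 + 27 days = Jul 16 2035.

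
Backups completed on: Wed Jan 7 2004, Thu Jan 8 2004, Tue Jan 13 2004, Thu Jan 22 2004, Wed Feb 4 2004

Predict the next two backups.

Sat Feb 21 2004, Sat Mar 13 2004

Intervals are 1, 5, 9, 13 days — an arithmetic progression with common difference 4.
Next gap: 17 days. Wed Feb 4 2004 + 17 days = Sat Feb 21 2004.
Next gap: 21 days. Sat Feb 21 2004 + 21 days = Sat Mar 13 2004.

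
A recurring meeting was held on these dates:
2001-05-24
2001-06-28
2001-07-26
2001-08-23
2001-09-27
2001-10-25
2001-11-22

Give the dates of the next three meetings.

2001-12-27, 2002-01-24, 2002-02-28

All dates are Thursdays, 35, 28, 28, 35, 28, 28 days apart.
Specifically, the 4th Thursday of each month.
4th Thursday of December 2001: 2001-12-27.
4th Thursday of January 2002: 2002-01-24.
February 2002 — 4th Thursday is 2002-02-28.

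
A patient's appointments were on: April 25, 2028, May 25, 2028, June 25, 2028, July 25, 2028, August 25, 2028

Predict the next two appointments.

Gaps: 30, 31, 30, 31 days — not constant. Every event is on the 25th of the month.
Pattern: the 25th of each month.
September 2028: September 25, 2028.
Next: October 2028 → October 25, 2028.

September 25, 2028; October 25, 2028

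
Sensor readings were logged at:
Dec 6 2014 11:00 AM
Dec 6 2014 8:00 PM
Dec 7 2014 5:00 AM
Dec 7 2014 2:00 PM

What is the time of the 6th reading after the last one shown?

Dec 9 2014 8:00 PM

Spacing: 9, 9, 9 h — constant 9 h.
Dec 7 2014 2:00 PM + 9 h = Dec 7 2014 11:00 PM.
Dec 7 2014 11:00 PM + 9 h = Dec 8 2014 8:00 AM.
Dec 8 2014 8:00 AM + 9 h = Dec 8 2014 5:00 PM.
Dec 8 2014 5:00 PM + 9 h = Dec 9 2014 2:00 AM.
Dec 9 2014 2:00 AM + 9 h = Dec 9 2014 11:00 AM.
Dec 9 2014 11:00 AM + 9 h = Dec 9 2014 8:00 PM.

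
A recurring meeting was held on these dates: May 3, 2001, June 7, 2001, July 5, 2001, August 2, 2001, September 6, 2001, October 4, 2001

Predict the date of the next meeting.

These are Thursdays at 28- or 35-day spacing (35, 28, 28, 35, 28).
The pattern: 1st Thursday of the month.
1st Thursday of November 2001: November 1, 2001.

November 1, 2001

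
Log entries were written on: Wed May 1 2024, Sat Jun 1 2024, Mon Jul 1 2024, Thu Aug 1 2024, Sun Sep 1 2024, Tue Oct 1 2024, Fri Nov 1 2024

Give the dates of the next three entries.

Sun Dec 1 2024, Wed Jan 1 2025, Sat Feb 1 2025

Each date is the 1st; the gaps (31, 30, 31, 31, 30, 31) track the month lengths.
The rule is the 1st of each month.
December 2024: Sun Dec 1 2024.
Next: January 2025 → Wed Jan 1 2025.
Next: February 2025 → Sat Feb 1 2025.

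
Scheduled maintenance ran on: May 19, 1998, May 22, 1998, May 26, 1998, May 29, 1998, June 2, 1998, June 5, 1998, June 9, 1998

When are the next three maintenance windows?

The gap pattern 3, 4, 3, 4, 3, 4 repeats every 2 events.
These are the Tuesdays and Fridays of each week.
The following Friday is June 12, 1998.
The following Tuesday is June 16, 1998.
The following Friday is June 19, 1998.

June 12, 1998; June 16, 1998; June 19, 1998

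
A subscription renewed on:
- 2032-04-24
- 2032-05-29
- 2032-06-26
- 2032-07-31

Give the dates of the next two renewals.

2032-08-28, 2032-09-25

These are Saturdays with 35, 28, 35-day gaps.
Each is the final Saturday of its month — 2032-05-29 is past the 28th, so '4th Saturday' doesn't fit.
August 2032 ends with Saturday 2032-08-28.
Last Saturday of September 2032: 2032-09-25.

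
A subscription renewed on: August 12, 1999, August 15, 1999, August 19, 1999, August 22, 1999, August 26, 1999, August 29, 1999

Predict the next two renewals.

September 2, 1999; September 5, 1999

Every event lands on a Thursday or Sunday (gaps cycle 3, 4, 3, 4, 3).
So the schedule is: every Thursday and Sunday.
The following Thursday is September 2, 1999.
The following Sunday is September 5, 1999.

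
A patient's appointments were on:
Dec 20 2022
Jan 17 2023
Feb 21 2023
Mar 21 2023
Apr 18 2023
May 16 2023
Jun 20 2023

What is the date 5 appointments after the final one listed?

Nov 21 2023

Gaps: 28, 35, 28, 28, 28, 35 days — a mix of 28 and 35. Every date is a Tuesday.
Each is the 3rd Tuesday of its month.
3rd Tuesday of July 2023: Jul 18 2023.
August 2023 — 3rd Tuesday is Aug 15 2023.
September 2023 — 3rd Tuesday is Sep 19 2023.
3rd Tuesday of October 2023: Oct 17 2023.
3rd Tuesday of November 2023: Nov 21 2023.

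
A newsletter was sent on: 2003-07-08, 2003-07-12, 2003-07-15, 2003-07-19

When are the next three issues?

2003-07-22, 2003-07-26, 2003-07-29

Gaps: 4, 3, 4 days — not constant, but cyclic with period 2.
The events fall on every Tuesday and Saturday.
The following Tuesday is 2003-07-22.
The following Saturday is 2003-07-26.
The following Tuesday is 2003-07-29.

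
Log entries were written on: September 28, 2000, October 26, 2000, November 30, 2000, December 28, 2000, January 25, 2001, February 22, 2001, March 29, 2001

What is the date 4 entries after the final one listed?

These are Thursdays with 28, 35, 28, 28, 28, 35-day gaps.
Each is the final Thursday of its month — November 30, 2000 is past the 28th, so '4th Thursday' doesn't fit.
Last Thursday of April 2001: April 26, 2001.
Last Thursday of May 2001: May 31, 2001.
June 2001 ends with Thursday June 28, 2001.
July 2001 ends with Thursday July 26, 2001.

July 26, 2001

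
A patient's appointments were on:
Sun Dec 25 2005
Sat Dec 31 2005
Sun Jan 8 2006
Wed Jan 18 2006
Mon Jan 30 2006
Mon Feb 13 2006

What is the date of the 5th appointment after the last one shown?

Wed May 24 2006

Intervals are 6, 8, 10, 12, 14 days — an arithmetic progression with common difference 2.
Next gap: 16 days. Mon Feb 13 2006 + 16 days = Wed Mar 1 2006.
Next gap: 18 days. Wed Mar 1 2006 + 18 days = Sun Mar 19 2006.
Next gap: 20 days. Sun Mar 19 2006 + 20 days = Sat Apr 8 2006.
Next gap: 22 days. Sat Apr 8 2006 + 22 days = Sun Apr 30 2006.
Next gap: 24 days. Sun Apr 30 2006 + 24 days = Wed May 24 2006.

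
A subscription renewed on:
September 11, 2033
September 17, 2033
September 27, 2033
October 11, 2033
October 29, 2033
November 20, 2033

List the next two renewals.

The spacing grows by 4 each time: 6, 10, 14, 18, 22 days.
Next gap: 26 days. November 20, 2033 + 26 days = December 16, 2033.
Next gap: 30 days. December 16, 2033 + 30 days = January 15, 2034.

December 16, 2033; January 15, 2034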